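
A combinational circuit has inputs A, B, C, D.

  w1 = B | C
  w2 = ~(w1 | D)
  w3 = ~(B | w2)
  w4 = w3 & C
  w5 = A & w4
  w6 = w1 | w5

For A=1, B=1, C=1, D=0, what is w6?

1

w1 = 1 | 1 = 1
w2 = ~(1 | 0) = 0
w3 = ~(1 | 0) = 0
w4 = 0 & 1 = 0
w5 = 1 & 0 = 0
w6 = 1 | 0 = 1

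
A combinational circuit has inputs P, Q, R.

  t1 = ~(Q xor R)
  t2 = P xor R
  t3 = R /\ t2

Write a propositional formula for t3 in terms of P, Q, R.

t2 = P xor R
t3 = R /\ t2 = R /\ (P xor R)

R /\ (P xor R)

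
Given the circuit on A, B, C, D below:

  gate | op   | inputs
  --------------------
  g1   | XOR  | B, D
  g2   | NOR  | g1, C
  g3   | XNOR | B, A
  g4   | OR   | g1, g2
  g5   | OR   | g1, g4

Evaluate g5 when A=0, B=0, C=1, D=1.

g1 = 0 XOR 1 = 1
g2 = 1 NOR 1 = 0
g4 = 1 OR 0 = 1
g5 = 1 OR 1 = 1

1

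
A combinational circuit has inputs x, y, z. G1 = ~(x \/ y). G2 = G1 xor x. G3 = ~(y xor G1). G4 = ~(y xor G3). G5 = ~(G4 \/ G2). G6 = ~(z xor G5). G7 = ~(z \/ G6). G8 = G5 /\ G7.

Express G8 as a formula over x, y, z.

(~((~(y xor (~(y xor (~(x \/ y)))))) \/ ((~(x \/ y)) xor x))) /\ (~(z \/ (~(z xor (~((~(y xor (~(y xor (~(x \/ y)))))) \/ ((~(x \/ y)) xor x)))))))

G1 = ~(x \/ y)
G2 = G1 xor x = (~(x \/ y)) xor x
G3 = ~(y xor G1) = ~(y xor (~(x \/ y)))
G4 = ~(y xor G3) = ~(y xor (~(y xor (~(x \/ y)))))
G5 = ~(G4 \/ G2) = ~((~(y xor (~(y xor (~(x \/ y)))))) \/ ((~(x \/ y)) xor x))
G6 = ~(z xor G5) = ~(z xor (~((~(y xor (~(y xor (~(x \/ y)))))) \/ ((~(x \/ y)) xor x))))
G7 = ~(z \/ G6) = ~(z \/ (~(z xor (~((~(y xor (~(y xor (~(x \/ y)))))) \/ ((~(x \/ y)) xor x))))))
G8 = G5 /\ G7 = (~((~(y xor (~(y xor (~(x \/ y)))))) \/ ((~(x \/ y)) xor x))) /\ (~(z \/ (~(z xor (~((~(y xor (~(y xor (~(x \/ y)))))) \/ ((~(x \/ y)) xor x)))))))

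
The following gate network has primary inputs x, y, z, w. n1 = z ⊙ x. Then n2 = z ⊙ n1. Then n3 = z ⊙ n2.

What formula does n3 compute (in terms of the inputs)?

n1 = z ⊙ x
n2 = z ⊙ n1 = z ⊙ (z ⊙ x)
n3 = z ⊙ n2 = z ⊙ (z ⊙ (z ⊙ x))

z ⊙ (z ⊙ (z ⊙ x))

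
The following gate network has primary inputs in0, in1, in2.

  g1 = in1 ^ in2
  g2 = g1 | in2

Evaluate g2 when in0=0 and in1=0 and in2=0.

g1 = 0 ^ 0 = 0
g2 = 0 | 0 = 0

0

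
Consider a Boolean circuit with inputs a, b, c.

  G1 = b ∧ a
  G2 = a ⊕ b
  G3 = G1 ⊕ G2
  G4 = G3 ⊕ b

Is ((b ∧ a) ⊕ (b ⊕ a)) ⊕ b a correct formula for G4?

Yes

G1 = b ∧ a
G2 = a ⊕ b
G3 = G1 ⊕ G2 = (b ∧ a) ⊕ (a ⊕ b)
G4 = G3 ⊕ b = ((b ∧ a) ⊕ (a ⊕ b)) ⊕ b
At a=0, b=0, c=0: circuit gives 0, formula gives 0.
At a=1, b=0, c=0: circuit gives 1, formula gives 1.
Agrees on all 8 inputs.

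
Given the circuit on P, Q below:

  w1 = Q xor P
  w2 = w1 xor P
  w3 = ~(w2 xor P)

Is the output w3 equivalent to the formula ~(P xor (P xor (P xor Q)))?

Yes

w1 = Q xor P
w2 = w1 xor P = (Q xor P) xor P
w3 = ~(w2 xor P) = ~(((Q xor P) xor P) xor P)
At P=0, Q=1: circuit gives 0, formula gives 0.
At P=0, Q=0: circuit gives 1, formula gives 1.
Agrees on all 4 inputs.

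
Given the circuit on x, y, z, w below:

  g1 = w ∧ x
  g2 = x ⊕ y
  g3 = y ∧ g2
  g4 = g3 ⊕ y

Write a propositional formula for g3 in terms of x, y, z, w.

y ∧ (x ⊕ y)

g2 = x ⊕ y
g3 = y ∧ g2 = y ∧ (x ⊕ y)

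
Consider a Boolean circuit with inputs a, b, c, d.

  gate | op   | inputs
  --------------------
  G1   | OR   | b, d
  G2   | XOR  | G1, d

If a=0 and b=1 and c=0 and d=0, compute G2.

1

G1 = 1 OR 0 = 1
G2 = 1 XOR 0 = 1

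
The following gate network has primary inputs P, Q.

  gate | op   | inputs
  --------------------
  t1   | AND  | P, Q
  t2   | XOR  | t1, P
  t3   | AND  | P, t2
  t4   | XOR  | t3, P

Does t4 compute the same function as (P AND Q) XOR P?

t1 = P AND Q
t2 = t1 XOR P = (P AND Q) XOR P
t3 = P AND t2 = P AND ((P AND Q) XOR P)
t4 = t3 XOR P = (P AND ((P AND Q) XOR P)) XOR P
At P=1, Q=0: circuit gives 0, formula gives 1.

No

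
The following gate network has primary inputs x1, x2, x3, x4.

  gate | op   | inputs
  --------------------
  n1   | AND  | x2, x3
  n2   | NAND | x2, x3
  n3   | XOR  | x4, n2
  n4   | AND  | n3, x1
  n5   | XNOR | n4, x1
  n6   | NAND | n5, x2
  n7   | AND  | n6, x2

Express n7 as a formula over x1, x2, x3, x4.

n2 = x2 NAND x3
n3 = x4 XOR n2 = x4 XOR (x2 NAND x3)
n4 = n3 AND x1 = (x4 XOR (x2 NAND x3)) AND x1
n5 = n4 XNOR x1 = ((x4 XOR (x2 NAND x3)) AND x1) XNOR x1
n6 = n5 NAND x2 = (((x4 XOR (x2 NAND x3)) AND x1) XNOR x1) NAND x2
n7 = n6 AND x2 = ((((x4 XOR (x2 NAND x3)) AND x1) XNOR x1) NAND x2) AND x2

((((x4 XOR (x2 NAND x3)) AND x1) XNOR x1) NAND x2) AND x2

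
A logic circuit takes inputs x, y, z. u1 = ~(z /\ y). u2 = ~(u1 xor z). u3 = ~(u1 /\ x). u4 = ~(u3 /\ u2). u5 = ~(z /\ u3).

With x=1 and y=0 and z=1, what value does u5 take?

1

u1 = ~(1 /\ 0) = 1
u3 = ~(1 /\ 1) = 0
u5 = ~(1 /\ 0) = 1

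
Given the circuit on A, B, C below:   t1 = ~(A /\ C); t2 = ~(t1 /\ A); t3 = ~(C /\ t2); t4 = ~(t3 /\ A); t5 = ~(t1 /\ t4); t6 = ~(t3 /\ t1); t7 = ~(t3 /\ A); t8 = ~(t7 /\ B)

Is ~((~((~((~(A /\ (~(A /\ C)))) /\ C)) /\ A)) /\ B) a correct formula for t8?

t1 = ~(A /\ C)
t2 = ~(t1 /\ A) = ~((~(A /\ C)) /\ A)
t3 = ~(C /\ t2) = ~(C /\ (~((~(A /\ C)) /\ A)))
t7 = ~(t3 /\ A) = ~((~(C /\ (~((~(A /\ C)) /\ A)))) /\ A)
t8 = ~(t7 /\ B) = ~((~((~(C /\ (~((~(A /\ C)) /\ A)))) /\ A)) /\ B)
At A=0, B=1, C=0: circuit gives 0, formula gives 0.
At A=0, B=0, C=0: circuit gives 1, formula gives 1.
Agrees on all 8 inputs.

Yes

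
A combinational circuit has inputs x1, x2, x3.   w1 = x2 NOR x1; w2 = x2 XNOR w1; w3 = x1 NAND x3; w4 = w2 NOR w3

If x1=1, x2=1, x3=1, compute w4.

1

w1 = 1 NOR 1 = 0
w2 = 1 XNOR 0 = 0
w3 = 1 NAND 1 = 0
w4 = 0 NOR 0 = 1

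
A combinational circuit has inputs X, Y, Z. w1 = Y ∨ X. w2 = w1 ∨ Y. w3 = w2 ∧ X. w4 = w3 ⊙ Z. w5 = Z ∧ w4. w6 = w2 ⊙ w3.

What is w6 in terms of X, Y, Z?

((Y ∨ X) ∨ Y) ⊙ (((Y ∨ X) ∨ Y) ∧ X)

w1 = Y ∨ X
w2 = w1 ∨ Y = (Y ∨ X) ∨ Y
w3 = w2 ∧ X = ((Y ∨ X) ∨ Y) ∧ X
w6 = w2 ⊙ w3 = ((Y ∨ X) ∨ Y) ⊙ (((Y ∨ X) ∨ Y) ∧ X)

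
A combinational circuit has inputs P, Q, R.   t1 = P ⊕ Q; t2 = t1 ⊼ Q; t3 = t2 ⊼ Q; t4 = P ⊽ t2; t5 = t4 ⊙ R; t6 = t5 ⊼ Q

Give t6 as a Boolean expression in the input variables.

t1 = P ⊕ Q
t2 = t1 ⊼ Q = (P ⊕ Q) ⊼ Q
t4 = P ⊽ t2 = P ⊽ ((P ⊕ Q) ⊼ Q)
t5 = t4 ⊙ R = (P ⊽ ((P ⊕ Q) ⊼ Q)) ⊙ R
t6 = t5 ⊼ Q = ((P ⊽ ((P ⊕ Q) ⊼ Q)) ⊙ R) ⊼ Q

((P ⊽ ((P ⊕ Q) ⊼ Q)) ⊙ R) ⊼ Q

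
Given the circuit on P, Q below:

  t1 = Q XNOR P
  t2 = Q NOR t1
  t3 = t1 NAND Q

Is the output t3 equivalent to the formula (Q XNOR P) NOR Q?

No

t1 = Q XNOR P
t3 = t1 NAND Q = (Q XNOR P) NAND Q
At P=0, Q=0: circuit gives 1, formula gives 0.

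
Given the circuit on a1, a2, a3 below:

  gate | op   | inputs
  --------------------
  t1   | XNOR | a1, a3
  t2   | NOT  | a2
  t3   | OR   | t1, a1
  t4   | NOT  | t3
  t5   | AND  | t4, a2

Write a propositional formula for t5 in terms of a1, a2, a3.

t1 = a1 XNOR a3
t3 = t1 OR a1 = (a1 XNOR a3) OR a1
t4 = NOT t3 = NOT ((a1 XNOR a3) OR a1)
t5 = t4 AND a2 = NOT ((a1 XNOR a3) OR a1) AND a2

NOT ((a1 XNOR a3) OR a1) AND a2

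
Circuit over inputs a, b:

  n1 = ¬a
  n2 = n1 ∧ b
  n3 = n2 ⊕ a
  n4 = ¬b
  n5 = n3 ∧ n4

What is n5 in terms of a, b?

((¬a ∧ b) ⊕ a) ∧ ¬b

n1 = ¬a
n2 = n1 ∧ b = ¬a ∧ b
n3 = n2 ⊕ a = (¬a ∧ b) ⊕ a
n4 = ¬b
n5 = n3 ∧ n4 = ((¬a ∧ b) ⊕ a) ∧ ¬b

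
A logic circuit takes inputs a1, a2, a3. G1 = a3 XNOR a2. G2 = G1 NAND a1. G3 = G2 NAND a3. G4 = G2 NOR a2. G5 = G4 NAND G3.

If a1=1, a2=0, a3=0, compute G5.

0

G1 = 0 XNOR 0 = 1
G2 = 1 NAND 1 = 0
G3 = 0 NAND 0 = 1
G4 = 0 NOR 0 = 1
G5 = 1 NAND 1 = 0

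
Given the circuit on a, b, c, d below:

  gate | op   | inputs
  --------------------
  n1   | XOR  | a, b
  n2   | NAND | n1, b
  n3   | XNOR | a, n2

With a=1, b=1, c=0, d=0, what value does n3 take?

1

n1 = 1 XOR 1 = 0
n2 = 0 NAND 1 = 1
n3 = 1 XNOR 1 = 1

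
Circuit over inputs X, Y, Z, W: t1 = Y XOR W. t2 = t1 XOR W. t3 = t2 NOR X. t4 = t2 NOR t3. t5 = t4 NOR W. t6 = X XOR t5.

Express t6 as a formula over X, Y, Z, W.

t1 = Y XOR W
t2 = t1 XOR W = (Y XOR W) XOR W
t3 = t2 NOR X = ((Y XOR W) XOR W) NOR X
t4 = t2 NOR t3 = ((Y XOR W) XOR W) NOR (((Y XOR W) XOR W) NOR X)
t5 = t4 NOR W = (((Y XOR W) XOR W) NOR (((Y XOR W) XOR W) NOR X)) NOR W
t6 = X XOR t5 = X XOR ((((Y XOR W) XOR W) NOR (((Y XOR W) XOR W) NOR X)) NOR W)

X XOR ((((Y XOR W) XOR W) NOR (((Y XOR W) XOR W) NOR X)) NOR W)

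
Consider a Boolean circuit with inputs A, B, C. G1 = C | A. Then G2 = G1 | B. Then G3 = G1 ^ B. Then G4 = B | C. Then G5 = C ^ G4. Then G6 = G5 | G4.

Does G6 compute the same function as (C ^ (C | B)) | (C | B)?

G4 = B | C
G5 = C ^ G4 = C ^ (B | C)
G6 = G5 | G4 = (C ^ (B | C)) | (B | C)
At A=0, B=0, C=0: circuit gives 0, formula gives 0.
At A=0, B=0, C=1: circuit gives 1, formula gives 1.
Agrees on all 8 inputs.

Yes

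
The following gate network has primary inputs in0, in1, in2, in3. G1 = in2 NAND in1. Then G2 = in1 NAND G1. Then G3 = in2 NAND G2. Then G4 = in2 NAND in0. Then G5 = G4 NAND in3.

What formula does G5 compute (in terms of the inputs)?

G4 = in2 NAND in0
G5 = G4 NAND in3 = (in2 NAND in0) NAND in3

(in2 NAND in0) NAND in3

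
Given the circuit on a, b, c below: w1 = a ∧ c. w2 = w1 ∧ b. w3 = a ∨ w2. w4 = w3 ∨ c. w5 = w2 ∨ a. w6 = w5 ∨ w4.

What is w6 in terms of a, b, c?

(((a ∧ c) ∧ b) ∨ a) ∨ ((a ∨ ((a ∧ c) ∧ b)) ∨ c)

w1 = a ∧ c
w2 = w1 ∧ b = (a ∧ c) ∧ b
w3 = a ∨ w2 = a ∨ ((a ∧ c) ∧ b)
w4 = w3 ∨ c = (a ∨ ((a ∧ c) ∧ b)) ∨ c
w5 = w2 ∨ a = ((a ∧ c) ∧ b) ∨ a
w6 = w5 ∨ w4 = (((a ∧ c) ∧ b) ∨ a) ∨ ((a ∨ ((a ∧ c) ∧ b)) ∨ c)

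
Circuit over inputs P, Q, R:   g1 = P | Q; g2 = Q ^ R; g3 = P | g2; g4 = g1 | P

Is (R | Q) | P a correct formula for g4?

No

g1 = P | Q
g4 = g1 | P = (P | Q) | P
At P=0, Q=0, R=1: circuit gives 0, formula gives 1.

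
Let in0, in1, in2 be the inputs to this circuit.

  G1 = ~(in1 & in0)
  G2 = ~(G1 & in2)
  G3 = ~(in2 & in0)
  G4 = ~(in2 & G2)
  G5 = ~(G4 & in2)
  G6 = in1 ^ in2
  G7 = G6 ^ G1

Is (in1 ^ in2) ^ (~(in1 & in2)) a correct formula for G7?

No

G1 = ~(in1 & in0)
G6 = in1 ^ in2
G7 = G6 ^ G1 = (in1 ^ in2) ^ (~(in1 & in0))
At in0=0, in1=1, in2=1: circuit gives 1, formula gives 0.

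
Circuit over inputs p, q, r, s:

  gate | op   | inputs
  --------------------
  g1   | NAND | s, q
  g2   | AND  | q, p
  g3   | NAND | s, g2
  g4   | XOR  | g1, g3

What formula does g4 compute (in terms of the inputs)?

(s NAND q) XOR (s NAND (q AND p))

g1 = s NAND q
g2 = q AND p
g3 = s NAND g2 = s NAND (q AND p)
g4 = g1 XOR g3 = (s NAND q) XOR (s NAND (q AND p))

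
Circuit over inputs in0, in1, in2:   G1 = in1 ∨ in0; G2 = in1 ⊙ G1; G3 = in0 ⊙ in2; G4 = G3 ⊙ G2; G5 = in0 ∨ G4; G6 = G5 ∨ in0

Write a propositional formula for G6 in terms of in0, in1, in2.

(in0 ∨ ((in0 ⊙ in2) ⊙ (in1 ⊙ (in1 ∨ in0)))) ∨ in0

G1 = in1 ∨ in0
G2 = in1 ⊙ G1 = in1 ⊙ (in1 ∨ in0)
G3 = in0 ⊙ in2
G4 = G3 ⊙ G2 = (in0 ⊙ in2) ⊙ (in1 ⊙ (in1 ∨ in0))
G5 = in0 ∨ G4 = in0 ∨ ((in0 ⊙ in2) ⊙ (in1 ⊙ (in1 ∨ in0)))
G6 = G5 ∨ in0 = (in0 ∨ ((in0 ⊙ in2) ⊙ (in1 ⊙ (in1 ∨ in0)))) ∨ in0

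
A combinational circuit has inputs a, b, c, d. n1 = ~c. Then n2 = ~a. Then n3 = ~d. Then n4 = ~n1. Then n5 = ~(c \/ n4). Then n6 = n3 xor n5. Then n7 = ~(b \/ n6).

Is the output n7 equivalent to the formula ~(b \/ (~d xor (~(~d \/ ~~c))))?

n1 = ~c
n3 = ~d
n4 = ~n1 = ~~c
n5 = ~(c \/ n4) = ~(c \/ ~~c)
n6 = n3 xor n5 = ~d xor (~(c \/ ~~c))
n7 = ~(b \/ n6) = ~(b \/ (~d xor (~(c \/ ~~c))))
At a=0, b=0, c=0, d=0: circuit gives 1, formula gives 0.

No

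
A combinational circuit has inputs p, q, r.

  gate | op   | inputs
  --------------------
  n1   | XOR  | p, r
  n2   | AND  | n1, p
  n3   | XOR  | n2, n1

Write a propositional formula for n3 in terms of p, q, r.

((p XOR r) AND p) XOR (p XOR r)

n1 = p XOR r
n2 = n1 AND p = (p XOR r) AND p
n3 = n2 XOR n1 = ((p XOR r) AND p) XOR (p XOR r)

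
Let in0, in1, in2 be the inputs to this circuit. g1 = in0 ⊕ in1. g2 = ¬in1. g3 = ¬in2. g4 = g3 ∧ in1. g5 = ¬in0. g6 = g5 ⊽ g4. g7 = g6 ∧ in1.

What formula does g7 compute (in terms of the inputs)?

g3 = ¬in2
g4 = g3 ∧ in1 = ¬in2 ∧ in1
g5 = ¬in0
g6 = g5 ⊽ g4 = ¬in0 ⊽ (¬in2 ∧ in1)
g7 = g6 ∧ in1 = (¬in0 ⊽ (¬in2 ∧ in1)) ∧ in1

(¬in0 ⊽ (¬in2 ∧ in1)) ∧ in1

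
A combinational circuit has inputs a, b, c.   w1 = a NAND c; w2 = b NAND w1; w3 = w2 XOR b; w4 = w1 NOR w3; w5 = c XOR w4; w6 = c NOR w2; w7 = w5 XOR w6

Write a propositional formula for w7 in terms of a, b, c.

(c XOR ((a NAND c) NOR ((b NAND (a NAND c)) XOR b))) XOR (c NOR (b NAND (a NAND c)))

w1 = a NAND c
w2 = b NAND w1 = b NAND (a NAND c)
w3 = w2 XOR b = (b NAND (a NAND c)) XOR b
w4 = w1 NOR w3 = (a NAND c) NOR ((b NAND (a NAND c)) XOR b)
w5 = c XOR w4 = c XOR ((a NAND c) NOR ((b NAND (a NAND c)) XOR b))
w6 = c NOR w2 = c NOR (b NAND (a NAND c))
w7 = w5 XOR w6 = (c XOR ((a NAND c) NOR ((b NAND (a NAND c)) XOR b))) XOR (c NOR (b NAND (a NAND c)))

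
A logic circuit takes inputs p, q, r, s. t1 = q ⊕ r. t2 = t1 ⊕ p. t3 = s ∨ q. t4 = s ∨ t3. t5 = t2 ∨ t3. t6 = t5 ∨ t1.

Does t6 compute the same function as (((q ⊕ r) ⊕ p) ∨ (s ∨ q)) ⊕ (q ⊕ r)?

t1 = q ⊕ r
t2 = t1 ⊕ p = (q ⊕ r) ⊕ p
t3 = s ∨ q
t5 = t2 ∨ t3 = ((q ⊕ r) ⊕ p) ∨ (s ∨ q)
t6 = t5 ∨ t1 = (((q ⊕ r) ⊕ p) ∨ (s ∨ q)) ∨ (q ⊕ r)
At p=0, q=0, r=1, s=0: circuit gives 1, formula gives 0.

No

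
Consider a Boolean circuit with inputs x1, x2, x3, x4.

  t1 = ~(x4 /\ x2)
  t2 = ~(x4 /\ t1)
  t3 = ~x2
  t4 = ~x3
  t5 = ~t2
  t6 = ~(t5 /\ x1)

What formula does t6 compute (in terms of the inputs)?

~(~(~(x4 /\ (~(x4 /\ x2)))) /\ x1)

t1 = ~(x4 /\ x2)
t2 = ~(x4 /\ t1) = ~(x4 /\ (~(x4 /\ x2)))
t5 = ~t2 = ~(~(x4 /\ (~(x4 /\ x2))))
t6 = ~(t5 /\ x1) = ~(~(~(x4 /\ (~(x4 /\ x2)))) /\ x1)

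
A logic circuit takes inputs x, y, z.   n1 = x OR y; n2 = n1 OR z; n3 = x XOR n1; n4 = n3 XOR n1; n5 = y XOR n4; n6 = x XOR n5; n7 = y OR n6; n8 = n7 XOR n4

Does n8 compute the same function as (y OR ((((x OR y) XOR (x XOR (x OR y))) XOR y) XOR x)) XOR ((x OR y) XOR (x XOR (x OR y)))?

Yes

n1 = x OR y
n3 = x XOR n1 = x XOR (x OR y)
n4 = n3 XOR n1 = (x XOR (x OR y)) XOR (x OR y)
n5 = y XOR n4 = y XOR ((x XOR (x OR y)) XOR (x OR y))
n6 = x XOR n5 = x XOR (y XOR ((x XOR (x OR y)) XOR (x OR y)))
n7 = y OR n6 = y OR (x XOR (y XOR ((x XOR (x OR y)) XOR (x OR y))))
n8 = n7 XOR n4 = (y OR (x XOR (y XOR ((x XOR (x OR y)) XOR (x OR y))))) XOR ((x XOR (x OR y)) XOR (x OR y))
At x=0, y=0, z=0: circuit gives 0, formula gives 0.
At x=0, y=1, z=0: circuit gives 1, formula gives 1.
Agrees on all 8 inputs.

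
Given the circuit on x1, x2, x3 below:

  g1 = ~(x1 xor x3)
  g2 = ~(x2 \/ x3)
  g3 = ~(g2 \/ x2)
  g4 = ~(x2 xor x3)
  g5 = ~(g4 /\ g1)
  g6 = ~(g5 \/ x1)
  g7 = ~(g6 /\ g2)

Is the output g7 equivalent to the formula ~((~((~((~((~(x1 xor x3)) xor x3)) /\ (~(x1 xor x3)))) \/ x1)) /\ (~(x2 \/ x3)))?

g1 = ~(x1 xor x3)
g2 = ~(x2 \/ x3)
g4 = ~(x2 xor x3)
g5 = ~(g4 /\ g1) = ~((~(x2 xor x3)) /\ (~(x1 xor x3)))
g6 = ~(g5 \/ x1) = ~((~((~(x2 xor x3)) /\ (~(x1 xor x3)))) \/ x1)
g7 = ~(g6 /\ g2) = ~((~((~((~(x2 xor x3)) /\ (~(x1 xor x3)))) \/ x1)) /\ (~(x2 \/ x3)))
At x1=0, x2=0, x3=0: circuit gives 0, formula gives 1.

No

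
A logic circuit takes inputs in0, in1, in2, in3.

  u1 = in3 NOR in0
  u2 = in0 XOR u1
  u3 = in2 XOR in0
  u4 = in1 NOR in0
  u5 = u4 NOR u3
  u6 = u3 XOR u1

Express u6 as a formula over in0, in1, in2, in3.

(in2 XOR in0) XOR (in3 NOR in0)

u1 = in3 NOR in0
u3 = in2 XOR in0
u6 = u3 XOR u1 = (in2 XOR in0) XOR (in3 NOR in0)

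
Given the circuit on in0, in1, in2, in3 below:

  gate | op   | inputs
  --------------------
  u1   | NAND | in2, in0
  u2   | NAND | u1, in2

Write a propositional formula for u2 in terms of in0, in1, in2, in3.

u1 = in2 NAND in0
u2 = u1 NAND in2 = (in2 NAND in0) NAND in2

(in2 NAND in0) NAND in2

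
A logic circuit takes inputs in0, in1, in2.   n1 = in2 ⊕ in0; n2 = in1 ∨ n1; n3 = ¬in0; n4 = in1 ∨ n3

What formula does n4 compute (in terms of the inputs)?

in1 ∨ ¬in0

n3 = ¬in0
n4 = in1 ∨ n3 = in1 ∨ ¬in0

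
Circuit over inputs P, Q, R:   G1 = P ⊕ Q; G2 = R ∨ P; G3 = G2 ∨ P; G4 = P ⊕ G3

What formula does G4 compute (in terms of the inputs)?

G2 = R ∨ P
G3 = G2 ∨ P = (R ∨ P) ∨ P
G4 = P ⊕ G3 = P ⊕ ((R ∨ P) ∨ P)

P ⊕ ((R ∨ P) ∨ P)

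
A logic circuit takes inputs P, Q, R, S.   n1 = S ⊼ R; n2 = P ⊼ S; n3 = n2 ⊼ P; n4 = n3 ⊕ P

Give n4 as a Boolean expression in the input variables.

n2 = P ⊼ S
n3 = n2 ⊼ P = (P ⊼ S) ⊼ P
n4 = n3 ⊕ P = ((P ⊼ S) ⊼ P) ⊕ P

((P ⊼ S) ⊼ P) ⊕ P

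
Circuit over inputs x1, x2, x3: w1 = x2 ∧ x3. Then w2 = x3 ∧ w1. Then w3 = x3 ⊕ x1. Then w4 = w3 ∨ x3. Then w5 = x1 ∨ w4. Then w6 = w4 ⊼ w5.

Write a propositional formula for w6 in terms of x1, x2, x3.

w3 = x3 ⊕ x1
w4 = w3 ∨ x3 = (x3 ⊕ x1) ∨ x3
w5 = x1 ∨ w4 = x1 ∨ ((x3 ⊕ x1) ∨ x3)
w6 = w4 ⊼ w5 = ((x3 ⊕ x1) ∨ x3) ⊼ (x1 ∨ ((x3 ⊕ x1) ∨ x3))

((x3 ⊕ x1) ∨ x3) ⊼ (x1 ∨ ((x3 ⊕ x1) ∨ x3))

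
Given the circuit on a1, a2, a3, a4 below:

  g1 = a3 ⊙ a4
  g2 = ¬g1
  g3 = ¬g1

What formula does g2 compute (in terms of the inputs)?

¬(a3 ⊙ a4)

g1 = a3 ⊙ a4
g2 = ¬g1 = ¬(a3 ⊙ a4)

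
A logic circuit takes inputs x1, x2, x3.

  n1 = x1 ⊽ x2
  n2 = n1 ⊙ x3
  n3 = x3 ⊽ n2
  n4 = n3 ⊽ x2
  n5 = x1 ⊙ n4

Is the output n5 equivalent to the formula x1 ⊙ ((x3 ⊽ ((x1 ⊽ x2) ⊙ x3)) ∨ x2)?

No

n1 = x1 ⊽ x2
n2 = n1 ⊙ x3 = (x1 ⊽ x2) ⊙ x3
n3 = x3 ⊽ n2 = x3 ⊽ ((x1 ⊽ x2) ⊙ x3)
n4 = n3 ⊽ x2 = (x3 ⊽ ((x1 ⊽ x2) ⊙ x3)) ⊽ x2
n5 = x1 ⊙ n4 = x1 ⊙ ((x3 ⊽ ((x1 ⊽ x2) ⊙ x3)) ⊽ x2)
At x1=0, x2=0, x3=0: circuit gives 1, formula gives 0.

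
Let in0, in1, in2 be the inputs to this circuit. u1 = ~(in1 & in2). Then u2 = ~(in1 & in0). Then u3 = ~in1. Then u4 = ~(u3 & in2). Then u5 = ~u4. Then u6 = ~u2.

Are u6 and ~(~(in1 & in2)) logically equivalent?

No

u2 = ~(in1 & in0)
u6 = ~u2 = ~(~(in1 & in0))
At in0=0, in1=1, in2=1: circuit gives 0, formula gives 1.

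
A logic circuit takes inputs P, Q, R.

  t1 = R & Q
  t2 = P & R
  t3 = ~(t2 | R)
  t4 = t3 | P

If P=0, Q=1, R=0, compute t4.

1

t2 = 0 & 0 = 0
t3 = ~(0 | 0) = 1
t4 = 1 | 0 = 1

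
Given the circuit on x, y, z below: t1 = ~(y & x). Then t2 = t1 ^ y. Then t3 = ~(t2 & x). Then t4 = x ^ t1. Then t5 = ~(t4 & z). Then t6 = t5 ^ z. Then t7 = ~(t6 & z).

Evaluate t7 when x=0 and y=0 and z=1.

t1 = ~(0 & 0) = 1
t4 = 0 ^ 1 = 1
t5 = ~(1 & 1) = 0
t6 = 0 ^ 1 = 1
t7 = ~(1 & 1) = 0

0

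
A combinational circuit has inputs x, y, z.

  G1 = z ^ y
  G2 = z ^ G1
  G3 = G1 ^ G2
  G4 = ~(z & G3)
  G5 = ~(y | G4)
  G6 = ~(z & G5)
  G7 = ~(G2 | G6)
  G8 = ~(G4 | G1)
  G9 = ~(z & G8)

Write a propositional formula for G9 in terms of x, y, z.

G1 = z ^ y
G2 = z ^ G1 = z ^ (z ^ y)
G3 = G1 ^ G2 = (z ^ y) ^ (z ^ (z ^ y))
G4 = ~(z & G3) = ~(z & ((z ^ y) ^ (z ^ (z ^ y))))
G8 = ~(G4 | G1) = ~((~(z & ((z ^ y) ^ (z ^ (z ^ y))))) | (z ^ y))
G9 = ~(z & G8) = ~(z & (~((~(z & ((z ^ y) ^ (z ^ (z ^ y))))) | (z ^ y))))

~(z & (~((~(z & ((z ^ y) ^ (z ^ (z ^ y))))) | (z ^ y))))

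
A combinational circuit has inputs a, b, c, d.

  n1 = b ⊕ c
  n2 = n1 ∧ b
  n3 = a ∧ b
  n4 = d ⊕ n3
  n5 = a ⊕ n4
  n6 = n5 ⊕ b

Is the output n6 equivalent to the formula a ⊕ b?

No

n3 = a ∧ b
n4 = d ⊕ n3 = d ⊕ (a ∧ b)
n5 = a ⊕ n4 = a ⊕ (d ⊕ (a ∧ b))
n6 = n5 ⊕ b = (a ⊕ (d ⊕ (a ∧ b))) ⊕ b
At a=0, b=0, c=0, d=1: circuit gives 1, formula gives 0.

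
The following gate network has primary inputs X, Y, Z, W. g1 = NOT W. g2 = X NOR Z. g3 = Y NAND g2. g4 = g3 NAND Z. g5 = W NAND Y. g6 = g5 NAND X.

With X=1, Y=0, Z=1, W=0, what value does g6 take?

0

g5 = 0 NAND 0 = 1
g6 = 1 NAND 1 = 0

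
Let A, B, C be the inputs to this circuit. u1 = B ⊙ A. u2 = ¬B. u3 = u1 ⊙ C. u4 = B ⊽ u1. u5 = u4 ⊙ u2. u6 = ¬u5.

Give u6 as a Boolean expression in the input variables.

u1 = B ⊙ A
u2 = ¬B
u4 = B ⊽ u1 = B ⊽ (B ⊙ A)
u5 = u4 ⊙ u2 = (B ⊽ (B ⊙ A)) ⊙ ¬B
u6 = ¬u5 = ¬((B ⊽ (B ⊙ A)) ⊙ ¬B)

¬((B ⊽ (B ⊙ A)) ⊙ ¬B)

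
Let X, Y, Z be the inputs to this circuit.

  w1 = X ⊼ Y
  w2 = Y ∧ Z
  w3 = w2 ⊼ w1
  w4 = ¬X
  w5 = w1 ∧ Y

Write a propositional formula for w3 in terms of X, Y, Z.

w1 = X ⊼ Y
w2 = Y ∧ Z
w3 = w2 ⊼ w1 = (Y ∧ Z) ⊼ (X ⊼ Y)

(Y ∧ Z) ⊼ (X ⊼ Y)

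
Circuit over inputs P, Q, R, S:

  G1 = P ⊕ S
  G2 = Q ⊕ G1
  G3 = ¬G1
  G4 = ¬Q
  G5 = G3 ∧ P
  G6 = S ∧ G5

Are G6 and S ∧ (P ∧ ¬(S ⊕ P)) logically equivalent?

Yes

G1 = P ⊕ S
G3 = ¬G1 = ¬(P ⊕ S)
G5 = G3 ∧ P = ¬(P ⊕ S) ∧ P
G6 = S ∧ G5 = S ∧ (¬(P ⊕ S) ∧ P)
At P=0, Q=0, R=0, S=0: circuit gives 0, formula gives 0.
At P=1, Q=0, R=0, S=1: circuit gives 1, formula gives 1.
Agrees on all 16 inputs.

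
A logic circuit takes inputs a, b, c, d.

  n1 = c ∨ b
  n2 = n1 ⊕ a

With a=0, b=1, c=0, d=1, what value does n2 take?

1

n1 = 0 ∨ 1 = 1
n2 = 1 ⊕ 0 = 1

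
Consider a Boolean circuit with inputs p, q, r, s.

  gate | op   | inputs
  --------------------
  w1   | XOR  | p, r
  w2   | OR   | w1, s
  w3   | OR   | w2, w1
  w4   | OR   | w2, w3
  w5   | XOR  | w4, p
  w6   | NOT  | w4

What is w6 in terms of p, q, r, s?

NOT (((p XOR r) OR s) OR (((p XOR r) OR s) OR (p XOR r)))

w1 = p XOR r
w2 = w1 OR s = (p XOR r) OR s
w3 = w2 OR w1 = ((p XOR r) OR s) OR (p XOR r)
w4 = w2 OR w3 = ((p XOR r) OR s) OR (((p XOR r) OR s) OR (p XOR r))
w6 = NOT w4 = NOT (((p XOR r) OR s) OR (((p XOR r) OR s) OR (p XOR r)))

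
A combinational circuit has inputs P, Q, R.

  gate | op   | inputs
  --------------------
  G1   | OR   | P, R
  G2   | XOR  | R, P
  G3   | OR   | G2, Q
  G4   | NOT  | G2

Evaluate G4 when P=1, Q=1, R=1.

1

G2 = 1 XOR 1 = 0
G4 = NOT 0 = 1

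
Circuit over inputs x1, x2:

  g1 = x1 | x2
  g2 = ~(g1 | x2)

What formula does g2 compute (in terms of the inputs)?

g1 = x1 | x2
g2 = ~(g1 | x2) = ~((x1 | x2) | x2)

~((x1 | x2) | x2)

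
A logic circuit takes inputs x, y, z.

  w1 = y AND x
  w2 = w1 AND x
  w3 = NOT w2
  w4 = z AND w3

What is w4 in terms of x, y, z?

w1 = y AND x
w2 = w1 AND x = (y AND x) AND x
w3 = NOT w2 = NOT ((y AND x) AND x)
w4 = z AND w3 = z AND NOT ((y AND x) AND x)

z AND NOT ((y AND x) AND x)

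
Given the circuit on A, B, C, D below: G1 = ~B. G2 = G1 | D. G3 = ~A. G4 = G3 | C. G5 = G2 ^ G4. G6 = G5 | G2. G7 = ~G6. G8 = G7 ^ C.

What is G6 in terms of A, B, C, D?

G1 = ~B
G2 = G1 | D = ~B | D
G3 = ~A
G4 = G3 | C = ~A | C
G5 = G2 ^ G4 = (~B | D) ^ (~A | C)
G6 = G5 | G2 = ((~B | D) ^ (~A | C)) | (~B | D)

((~B | D) ^ (~A | C)) | (~B | D)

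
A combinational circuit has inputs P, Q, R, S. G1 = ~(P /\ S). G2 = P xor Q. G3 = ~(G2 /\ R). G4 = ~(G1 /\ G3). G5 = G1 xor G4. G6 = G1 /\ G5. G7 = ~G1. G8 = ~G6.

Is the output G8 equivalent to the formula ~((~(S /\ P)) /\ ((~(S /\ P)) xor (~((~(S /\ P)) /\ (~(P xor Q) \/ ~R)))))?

Yes

G1 = ~(P /\ S)
G2 = P xor Q
G3 = ~(G2 /\ R) = ~((P xor Q) /\ R)
G4 = ~(G1 /\ G3) = ~((~(P /\ S)) /\ (~((P xor Q) /\ R)))
G5 = G1 xor G4 = (~(P /\ S)) xor (~((~(P /\ S)) /\ (~((P xor Q) /\ R))))
G6 = G1 /\ G5 = (~(P /\ S)) /\ ((~(P /\ S)) xor (~((~(P /\ S)) /\ (~((P xor Q) /\ R)))))
G8 = ~G6 = ~((~(P /\ S)) /\ ((~(P /\ S)) xor (~((~(P /\ S)) /\ (~((P xor Q) /\ R))))))
At P=0, Q=0, R=0, S=0: circuit gives 0, formula gives 0.
At P=0, Q=1, R=1, S=0: circuit gives 1, formula gives 1.
Agrees on all 16 inputs.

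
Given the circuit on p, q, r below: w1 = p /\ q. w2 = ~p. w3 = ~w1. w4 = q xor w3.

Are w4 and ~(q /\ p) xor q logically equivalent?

w1 = p /\ q
w3 = ~w1 = ~(p /\ q)
w4 = q xor w3 = q xor ~(p /\ q)
At p=0, q=1, r=0: circuit gives 0, formula gives 0.
At p=0, q=0, r=0: circuit gives 1, formula gives 1.
Agrees on all 8 inputs.

Yes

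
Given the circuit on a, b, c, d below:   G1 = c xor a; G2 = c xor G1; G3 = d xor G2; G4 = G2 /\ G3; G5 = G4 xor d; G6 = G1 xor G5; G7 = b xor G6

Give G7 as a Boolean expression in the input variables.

b xor ((c xor a) xor (((c xor (c xor a)) /\ (d xor (c xor (c xor a)))) xor d))

G1 = c xor a
G2 = c xor G1 = c xor (c xor a)
G3 = d xor G2 = d xor (c xor (c xor a))
G4 = G2 /\ G3 = (c xor (c xor a)) /\ (d xor (c xor (c xor a)))
G5 = G4 xor d = ((c xor (c xor a)) /\ (d xor (c xor (c xor a)))) xor d
G6 = G1 xor G5 = (c xor a) xor (((c xor (c xor a)) /\ (d xor (c xor (c xor a)))) xor d)
G7 = b xor G6 = b xor ((c xor a) xor (((c xor (c xor a)) /\ (d xor (c xor (c xor a)))) xor d))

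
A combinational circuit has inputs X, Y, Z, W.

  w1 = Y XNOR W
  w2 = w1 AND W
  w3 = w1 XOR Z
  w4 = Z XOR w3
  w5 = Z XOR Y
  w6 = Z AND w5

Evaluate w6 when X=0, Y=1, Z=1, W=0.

0

w5 = 1 XOR 1 = 0
w6 = 1 AND 0 = 0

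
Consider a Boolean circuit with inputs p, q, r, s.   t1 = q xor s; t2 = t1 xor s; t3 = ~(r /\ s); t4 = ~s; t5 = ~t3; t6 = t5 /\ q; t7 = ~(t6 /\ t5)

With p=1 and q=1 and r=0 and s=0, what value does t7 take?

t3 = ~(0 /\ 0) = 1
t5 = ~1 = 0
t6 = 0 /\ 1 = 0
t7 = ~(0 /\ 0) = 1

1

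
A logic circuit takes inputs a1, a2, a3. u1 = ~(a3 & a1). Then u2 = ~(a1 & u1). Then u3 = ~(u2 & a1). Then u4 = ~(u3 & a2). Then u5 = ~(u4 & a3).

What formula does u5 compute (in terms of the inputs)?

~((~((~((~(a1 & (~(a3 & a1)))) & a1)) & a2)) & a3)

u1 = ~(a3 & a1)
u2 = ~(a1 & u1) = ~(a1 & (~(a3 & a1)))
u3 = ~(u2 & a1) = ~((~(a1 & (~(a3 & a1)))) & a1)
u4 = ~(u3 & a2) = ~((~((~(a1 & (~(a3 & a1)))) & a1)) & a2)
u5 = ~(u4 & a3) = ~((~((~((~(a1 & (~(a3 & a1)))) & a1)) & a2)) & a3)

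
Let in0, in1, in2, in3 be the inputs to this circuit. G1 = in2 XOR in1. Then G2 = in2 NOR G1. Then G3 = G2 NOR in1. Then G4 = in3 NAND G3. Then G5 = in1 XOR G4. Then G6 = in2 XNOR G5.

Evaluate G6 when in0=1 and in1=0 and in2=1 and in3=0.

1

G1 = 1 XOR 0 = 1
G2 = 1 NOR 1 = 0
G3 = 0 NOR 0 = 1
G4 = 0 NAND 1 = 1
G5 = 0 XOR 1 = 1
G6 = 1 XNOR 1 = 1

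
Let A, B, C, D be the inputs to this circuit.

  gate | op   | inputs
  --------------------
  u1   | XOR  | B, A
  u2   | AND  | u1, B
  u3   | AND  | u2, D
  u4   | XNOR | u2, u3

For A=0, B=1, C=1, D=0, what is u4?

u1 = 1 XOR 0 = 1
u2 = 1 AND 1 = 1
u3 = 1 AND 0 = 0
u4 = 1 XNOR 0 = 0

0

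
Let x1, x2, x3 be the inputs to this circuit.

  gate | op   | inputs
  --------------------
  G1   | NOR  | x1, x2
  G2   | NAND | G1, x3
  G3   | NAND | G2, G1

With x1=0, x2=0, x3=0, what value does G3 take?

G1 = 0 NOR 0 = 1
G2 = 1 NAND 0 = 1
G3 = 1 NAND 1 = 0

0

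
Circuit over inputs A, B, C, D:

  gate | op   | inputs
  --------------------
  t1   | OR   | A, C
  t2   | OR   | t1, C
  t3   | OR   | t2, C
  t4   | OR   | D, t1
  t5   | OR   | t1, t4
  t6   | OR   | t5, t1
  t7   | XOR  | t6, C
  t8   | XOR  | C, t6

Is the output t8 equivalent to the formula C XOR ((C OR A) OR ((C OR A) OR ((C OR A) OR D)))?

t1 = A OR C
t4 = D OR t1 = D OR (A OR C)
t5 = t1 OR t4 = (A OR C) OR (D OR (A OR C))
t6 = t5 OR t1 = ((A OR C) OR (D OR (A OR C))) OR (A OR C)
t8 = C XOR t6 = C XOR (((A OR C) OR (D OR (A OR C))) OR (A OR C))
At A=0, B=0, C=0, D=0: circuit gives 0, formula gives 0.
At A=0, B=0, C=0, D=1: circuit gives 1, formula gives 1.
Agrees on all 16 inputs.

Yes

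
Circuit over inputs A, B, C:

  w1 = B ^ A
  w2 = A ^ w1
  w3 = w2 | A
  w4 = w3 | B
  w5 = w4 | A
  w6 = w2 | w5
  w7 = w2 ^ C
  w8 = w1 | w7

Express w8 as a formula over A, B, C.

w1 = B ^ A
w2 = A ^ w1 = A ^ (B ^ A)
w7 = w2 ^ C = (A ^ (B ^ A)) ^ C
w8 = w1 | w7 = (B ^ A) | ((A ^ (B ^ A)) ^ C)

(B ^ A) | ((A ^ (B ^ A)) ^ C)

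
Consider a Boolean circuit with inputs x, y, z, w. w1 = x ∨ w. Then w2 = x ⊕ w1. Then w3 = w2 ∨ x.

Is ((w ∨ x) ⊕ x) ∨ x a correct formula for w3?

w1 = x ∨ w
w2 = x ⊕ w1 = x ⊕ (x ∨ w)
w3 = w2 ∨ x = (x ⊕ (x ∨ w)) ∨ x
At x=0, y=0, z=0, w=0: circuit gives 0, formula gives 0.
At x=0, y=0, z=0, w=1: circuit gives 1, formula gives 1.
Agrees on all 16 inputs.

Yes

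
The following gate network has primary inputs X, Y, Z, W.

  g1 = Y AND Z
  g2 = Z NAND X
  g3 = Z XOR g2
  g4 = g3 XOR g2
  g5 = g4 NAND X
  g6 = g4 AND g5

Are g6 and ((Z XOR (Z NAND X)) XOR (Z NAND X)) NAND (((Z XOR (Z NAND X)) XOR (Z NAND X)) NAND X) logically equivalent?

No

g2 = Z NAND X
g3 = Z XOR g2 = Z XOR (Z NAND X)
g4 = g3 XOR g2 = (Z XOR (Z NAND X)) XOR (Z NAND X)
g5 = g4 NAND X = ((Z XOR (Z NAND X)) XOR (Z NAND X)) NAND X
g6 = g4 AND g5 = ((Z XOR (Z NAND X)) XOR (Z NAND X)) AND (((Z XOR (Z NAND X)) XOR (Z NAND X)) NAND X)
At X=0, Y=0, Z=0, W=0: circuit gives 0, formula gives 1.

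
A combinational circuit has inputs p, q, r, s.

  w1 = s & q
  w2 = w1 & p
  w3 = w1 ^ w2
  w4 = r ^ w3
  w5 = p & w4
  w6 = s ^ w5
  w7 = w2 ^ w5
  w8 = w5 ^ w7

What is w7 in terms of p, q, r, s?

((s & q) & p) ^ (p & (r ^ ((s & q) ^ ((s & q) & p))))

w1 = s & q
w2 = w1 & p = (s & q) & p
w3 = w1 ^ w2 = (s & q) ^ ((s & q) & p)
w4 = r ^ w3 = r ^ ((s & q) ^ ((s & q) & p))
w5 = p & w4 = p & (r ^ ((s & q) ^ ((s & q) & p)))
w7 = w2 ^ w5 = ((s & q) & p) ^ (p & (r ^ ((s & q) ^ ((s & q) & p))))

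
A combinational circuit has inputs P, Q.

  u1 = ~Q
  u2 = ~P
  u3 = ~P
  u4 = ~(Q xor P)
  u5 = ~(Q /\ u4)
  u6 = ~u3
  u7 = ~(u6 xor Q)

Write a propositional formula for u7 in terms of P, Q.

u3 = ~P
u6 = ~u3 = ~~P
u7 = ~(u6 xor Q) = ~(~~P xor Q)

~(~~P xor Q)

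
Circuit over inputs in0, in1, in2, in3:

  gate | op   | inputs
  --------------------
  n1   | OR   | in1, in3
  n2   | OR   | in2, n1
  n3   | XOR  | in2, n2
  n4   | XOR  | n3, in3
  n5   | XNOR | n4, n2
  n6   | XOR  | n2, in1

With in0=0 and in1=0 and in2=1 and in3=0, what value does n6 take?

n1 = 0 OR 0 = 0
n2 = 1 OR 0 = 1
n6 = 1 XOR 0 = 1

1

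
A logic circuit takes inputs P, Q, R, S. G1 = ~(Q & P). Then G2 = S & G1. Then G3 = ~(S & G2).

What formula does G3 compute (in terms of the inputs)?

~(S & (S & (~(Q & P))))

G1 = ~(Q & P)
G2 = S & G1 = S & (~(Q & P))
G3 = ~(S & G2) = ~(S & (S & (~(Q & P))))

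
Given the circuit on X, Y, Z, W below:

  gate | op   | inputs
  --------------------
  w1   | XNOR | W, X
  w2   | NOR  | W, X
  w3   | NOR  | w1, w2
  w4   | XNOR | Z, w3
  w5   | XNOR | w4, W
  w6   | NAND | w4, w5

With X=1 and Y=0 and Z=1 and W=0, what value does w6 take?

w1 = 0 XNOR 1 = 0
w2 = 0 NOR 1 = 0
w3 = 0 NOR 0 = 1
w4 = 1 XNOR 1 = 1
w5 = 1 XNOR 0 = 0
w6 = 1 NAND 0 = 1

1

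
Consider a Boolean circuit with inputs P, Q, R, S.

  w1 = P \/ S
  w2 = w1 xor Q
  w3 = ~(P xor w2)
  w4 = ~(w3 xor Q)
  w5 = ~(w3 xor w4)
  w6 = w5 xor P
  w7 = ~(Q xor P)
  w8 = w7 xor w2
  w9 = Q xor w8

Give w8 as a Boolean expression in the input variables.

(~(Q xor P)) xor ((P \/ S) xor Q)

w1 = P \/ S
w2 = w1 xor Q = (P \/ S) xor Q
w7 = ~(Q xor P)
w8 = w7 xor w2 = (~(Q xor P)) xor ((P \/ S) xor Q)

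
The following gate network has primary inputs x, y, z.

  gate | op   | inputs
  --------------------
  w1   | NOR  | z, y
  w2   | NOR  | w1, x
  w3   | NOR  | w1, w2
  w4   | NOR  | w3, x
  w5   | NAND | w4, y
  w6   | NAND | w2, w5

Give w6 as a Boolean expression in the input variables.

((z NOR y) NOR x) NAND ((((z NOR y) NOR ((z NOR y) NOR x)) NOR x) NAND y)

w1 = z NOR y
w2 = w1 NOR x = (z NOR y) NOR x
w3 = w1 NOR w2 = (z NOR y) NOR ((z NOR y) NOR x)
w4 = w3 NOR x = ((z NOR y) NOR ((z NOR y) NOR x)) NOR x
w5 = w4 NAND y = (((z NOR y) NOR ((z NOR y) NOR x)) NOR x) NAND y
w6 = w2 NAND w5 = ((z NOR y) NOR x) NAND ((((z NOR y) NOR ((z NOR y) NOR x)) NOR x) NAND y)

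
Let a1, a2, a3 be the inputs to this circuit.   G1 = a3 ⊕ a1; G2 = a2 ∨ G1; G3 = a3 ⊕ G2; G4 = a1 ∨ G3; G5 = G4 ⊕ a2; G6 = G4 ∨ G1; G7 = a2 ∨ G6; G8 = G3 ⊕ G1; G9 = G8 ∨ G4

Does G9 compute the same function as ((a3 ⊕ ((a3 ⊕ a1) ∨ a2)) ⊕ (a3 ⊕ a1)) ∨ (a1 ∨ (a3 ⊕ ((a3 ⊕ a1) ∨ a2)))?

G1 = a3 ⊕ a1
G2 = a2 ∨ G1 = a2 ∨ (a3 ⊕ a1)
G3 = a3 ⊕ G2 = a3 ⊕ (a2 ∨ (a3 ⊕ a1))
G4 = a1 ∨ G3 = a1 ∨ (a3 ⊕ (a2 ∨ (a3 ⊕ a1)))
G8 = G3 ⊕ G1 = (a3 ⊕ (a2 ∨ (a3 ⊕ a1))) ⊕ (a3 ⊕ a1)
G9 = G8 ∨ G4 = ((a3 ⊕ (a2 ∨ (a3 ⊕ a1))) ⊕ (a3 ⊕ a1)) ∨ (a1 ∨ (a3 ⊕ (a2 ∨ (a3 ⊕ a1))))
At a1=0, a2=0, a3=0: circuit gives 0, formula gives 0.
At a1=0, a2=0, a3=1: circuit gives 1, formula gives 1.
Agrees on all 8 inputs.

Yes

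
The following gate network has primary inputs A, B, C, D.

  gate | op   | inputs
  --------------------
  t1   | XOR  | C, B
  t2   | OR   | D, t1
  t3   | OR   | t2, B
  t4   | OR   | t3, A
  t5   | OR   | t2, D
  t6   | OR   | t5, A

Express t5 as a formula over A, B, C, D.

(D OR (C XOR B)) OR D

t1 = C XOR B
t2 = D OR t1 = D OR (C XOR B)
t5 = t2 OR D = (D OR (C XOR B)) OR D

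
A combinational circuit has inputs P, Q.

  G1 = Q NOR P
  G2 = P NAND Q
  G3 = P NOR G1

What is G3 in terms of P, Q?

G1 = Q NOR P
G3 = P NOR G1 = P NOR (Q NOR P)

P NOR (Q NOR P)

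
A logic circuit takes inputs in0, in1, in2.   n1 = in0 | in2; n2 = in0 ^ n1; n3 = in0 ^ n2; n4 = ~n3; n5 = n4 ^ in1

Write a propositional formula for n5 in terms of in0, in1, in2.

n1 = in0 | in2
n2 = in0 ^ n1 = in0 ^ (in0 | in2)
n3 = in0 ^ n2 = in0 ^ (in0 ^ (in0 | in2))
n4 = ~n3 = ~(in0 ^ (in0 ^ (in0 | in2)))
n5 = n4 ^ in1 = ~(in0 ^ (in0 ^ (in0 | in2))) ^ in1

~(in0 ^ (in0 ^ (in0 | in2))) ^ in1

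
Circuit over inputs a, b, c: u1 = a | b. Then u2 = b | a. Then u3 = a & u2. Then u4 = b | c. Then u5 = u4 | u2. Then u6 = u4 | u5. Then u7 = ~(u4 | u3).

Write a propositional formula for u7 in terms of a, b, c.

~((b | c) | (a & (b | a)))

u2 = b | a
u3 = a & u2 = a & (b | a)
u4 = b | c
u7 = ~(u4 | u3) = ~((b | c) | (a & (b | a)))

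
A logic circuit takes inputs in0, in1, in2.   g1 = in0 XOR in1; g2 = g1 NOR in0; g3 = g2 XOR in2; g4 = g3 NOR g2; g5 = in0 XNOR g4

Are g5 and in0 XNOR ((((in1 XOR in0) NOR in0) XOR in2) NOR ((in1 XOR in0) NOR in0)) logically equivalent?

Yes

g1 = in0 XOR in1
g2 = g1 NOR in0 = (in0 XOR in1) NOR in0
g3 = g2 XOR in2 = ((in0 XOR in1) NOR in0) XOR in2
g4 = g3 NOR g2 = (((in0 XOR in1) NOR in0) XOR in2) NOR ((in0 XOR in1) NOR in0)
g5 = in0 XNOR g4 = in0 XNOR ((((in0 XOR in1) NOR in0) XOR in2) NOR ((in0 XOR in1) NOR in0))
At in0=0, in1=1, in2=0: circuit gives 0, formula gives 0.
At in0=0, in1=0, in2=0: circuit gives 1, formula gives 1.
Agrees on all 8 inputs.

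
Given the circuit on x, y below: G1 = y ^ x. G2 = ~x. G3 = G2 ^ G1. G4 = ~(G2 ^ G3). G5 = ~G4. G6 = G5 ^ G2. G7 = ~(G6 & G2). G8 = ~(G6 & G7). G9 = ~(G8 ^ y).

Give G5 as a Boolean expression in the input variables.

~(~(~x ^ (~x ^ (y ^ x))))

G1 = y ^ x
G2 = ~x
G3 = G2 ^ G1 = ~x ^ (y ^ x)
G4 = ~(G2 ^ G3) = ~(~x ^ (~x ^ (y ^ x)))
G5 = ~G4 = ~(~(~x ^ (~x ^ (y ^ x))))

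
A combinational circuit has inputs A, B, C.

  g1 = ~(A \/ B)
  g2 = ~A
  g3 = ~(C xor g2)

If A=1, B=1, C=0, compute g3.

g2 = ~1 = 0
g3 = ~(0 xor 0) = 1

1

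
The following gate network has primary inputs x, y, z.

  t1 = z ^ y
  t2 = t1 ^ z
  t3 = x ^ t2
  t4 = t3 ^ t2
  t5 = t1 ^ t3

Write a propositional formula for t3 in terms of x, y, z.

t1 = z ^ y
t2 = t1 ^ z = (z ^ y) ^ z
t3 = x ^ t2 = x ^ ((z ^ y) ^ z)

x ^ ((z ^ y) ^ z)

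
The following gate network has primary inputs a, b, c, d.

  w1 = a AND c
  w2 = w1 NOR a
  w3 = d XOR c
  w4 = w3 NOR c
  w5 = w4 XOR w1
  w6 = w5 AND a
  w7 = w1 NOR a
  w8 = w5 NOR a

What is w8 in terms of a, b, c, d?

w1 = a AND c
w3 = d XOR c
w4 = w3 NOR c = (d XOR c) NOR c
w5 = w4 XOR w1 = ((d XOR c) NOR c) XOR (a AND c)
w8 = w5 NOR a = (((d XOR c) NOR c) XOR (a AND c)) NOR a

(((d XOR c) NOR c) XOR (a AND c)) NOR a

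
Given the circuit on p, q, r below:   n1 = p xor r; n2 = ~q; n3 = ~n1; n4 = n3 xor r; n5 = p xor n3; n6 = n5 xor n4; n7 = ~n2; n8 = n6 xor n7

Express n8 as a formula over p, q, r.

n1 = p xor r
n2 = ~q
n3 = ~n1 = ~(p xor r)
n4 = n3 xor r = ~(p xor r) xor r
n5 = p xor n3 = p xor ~(p xor r)
n6 = n5 xor n4 = (p xor ~(p xor r)) xor (~(p xor r) xor r)
n7 = ~n2 = ~~q
n8 = n6 xor n7 = ((p xor ~(p xor r)) xor (~(p xor r) xor r)) xor ~~q

((p xor ~(p xor r)) xor (~(p xor r) xor r)) xor ~~q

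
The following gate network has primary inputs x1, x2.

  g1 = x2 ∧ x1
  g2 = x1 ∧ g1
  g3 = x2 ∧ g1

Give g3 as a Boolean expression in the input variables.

x2 ∧ (x2 ∧ x1)

g1 = x2 ∧ x1
g3 = x2 ∧ g1 = x2 ∧ (x2 ∧ x1)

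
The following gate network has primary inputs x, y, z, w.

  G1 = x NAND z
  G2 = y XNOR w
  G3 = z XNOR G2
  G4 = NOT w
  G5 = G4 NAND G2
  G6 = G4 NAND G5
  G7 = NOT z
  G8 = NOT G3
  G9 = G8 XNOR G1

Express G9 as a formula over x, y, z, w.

NOT (z XNOR (y XNOR w)) XNOR (x NAND z)

G1 = x NAND z
G2 = y XNOR w
G3 = z XNOR G2 = z XNOR (y XNOR w)
G8 = NOT G3 = NOT (z XNOR (y XNOR w))
G9 = G8 XNOR G1 = NOT (z XNOR (y XNOR w)) XNOR (x NAND z)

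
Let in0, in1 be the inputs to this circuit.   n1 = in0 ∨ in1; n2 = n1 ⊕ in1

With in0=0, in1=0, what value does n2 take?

n1 = 0 ∨ 0 = 0
n2 = 0 ⊕ 0 = 0

0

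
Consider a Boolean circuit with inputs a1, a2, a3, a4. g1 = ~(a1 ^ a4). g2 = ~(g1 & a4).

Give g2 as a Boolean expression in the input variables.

~((~(a1 ^ a4)) & a4)

g1 = ~(a1 ^ a4)
g2 = ~(g1 & a4) = ~((~(a1 ^ a4)) & a4)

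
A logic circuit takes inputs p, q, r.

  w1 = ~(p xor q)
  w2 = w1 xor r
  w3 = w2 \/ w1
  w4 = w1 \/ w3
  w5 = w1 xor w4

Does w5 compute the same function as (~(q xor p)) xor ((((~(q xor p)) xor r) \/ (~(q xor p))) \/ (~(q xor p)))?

w1 = ~(p xor q)
w2 = w1 xor r = (~(p xor q)) xor r
w3 = w2 \/ w1 = ((~(p xor q)) xor r) \/ (~(p xor q))
w4 = w1 \/ w3 = (~(p xor q)) \/ (((~(p xor q)) xor r) \/ (~(p xor q)))
w5 = w1 xor w4 = (~(p xor q)) xor ((~(p xor q)) \/ (((~(p xor q)) xor r) \/ (~(p xor q))))
At p=0, q=0, r=0: circuit gives 0, formula gives 0.
At p=0, q=1, r=1: circuit gives 1, formula gives 1.
Agrees on all 8 inputs.

Yes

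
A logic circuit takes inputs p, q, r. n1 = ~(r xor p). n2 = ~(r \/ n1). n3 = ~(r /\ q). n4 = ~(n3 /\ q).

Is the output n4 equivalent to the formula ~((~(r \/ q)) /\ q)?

No

n3 = ~(r /\ q)
n4 = ~(n3 /\ q) = ~((~(r /\ q)) /\ q)
At p=0, q=1, r=0: circuit gives 0, formula gives 1.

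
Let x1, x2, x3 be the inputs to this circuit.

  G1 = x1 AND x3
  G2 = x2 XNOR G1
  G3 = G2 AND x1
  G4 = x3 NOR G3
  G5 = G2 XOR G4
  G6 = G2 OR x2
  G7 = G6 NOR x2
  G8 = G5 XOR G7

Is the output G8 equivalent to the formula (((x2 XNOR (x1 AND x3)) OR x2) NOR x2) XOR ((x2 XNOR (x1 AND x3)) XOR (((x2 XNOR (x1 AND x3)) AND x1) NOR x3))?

G1 = x1 AND x3
G2 = x2 XNOR G1 = x2 XNOR (x1 AND x3)
G3 = G2 AND x1 = (x2 XNOR (x1 AND x3)) AND x1
G4 = x3 NOR G3 = x3 NOR ((x2 XNOR (x1 AND x3)) AND x1)
G5 = G2 XOR G4 = (x2 XNOR (x1 AND x3)) XOR (x3 NOR ((x2 XNOR (x1 AND x3)) AND x1))
G6 = G2 OR x2 = (x2 XNOR (x1 AND x3)) OR x2
G7 = G6 NOR x2 = ((x2 XNOR (x1 AND x3)) OR x2) NOR x2
G8 = G5 XOR G7 = ((x2 XNOR (x1 AND x3)) XOR (x3 NOR ((x2 XNOR (x1 AND x3)) AND x1))) XOR (((x2 XNOR (x1 AND x3)) OR x2) NOR x2)
At x1=0, x2=0, x3=0: circuit gives 0, formula gives 0.
At x1=0, x2=0, x3=1: circuit gives 1, formula gives 1.
Agrees on all 8 inputs.

Yes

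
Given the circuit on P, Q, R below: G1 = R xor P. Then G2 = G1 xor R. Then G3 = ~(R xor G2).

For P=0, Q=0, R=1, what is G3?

G1 = 1 xor 0 = 1
G2 = 1 xor 1 = 0
G3 = ~(1 xor 0) = 0

0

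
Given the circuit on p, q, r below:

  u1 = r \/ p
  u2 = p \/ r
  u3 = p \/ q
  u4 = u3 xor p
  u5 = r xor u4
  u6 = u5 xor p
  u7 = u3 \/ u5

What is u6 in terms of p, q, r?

u3 = p \/ q
u4 = u3 xor p = (p \/ q) xor p
u5 = r xor u4 = r xor ((p \/ q) xor p)
u6 = u5 xor p = (r xor ((p \/ q) xor p)) xor p

(r xor ((p \/ q) xor p)) xor p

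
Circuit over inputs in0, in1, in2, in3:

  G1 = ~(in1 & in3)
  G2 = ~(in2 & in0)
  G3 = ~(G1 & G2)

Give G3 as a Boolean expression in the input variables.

G1 = ~(in1 & in3)
G2 = ~(in2 & in0)
G3 = ~(G1 & G2) = ~((~(in1 & in3)) & (~(in2 & in0)))

~((~(in1 & in3)) & (~(in2 & in0)))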